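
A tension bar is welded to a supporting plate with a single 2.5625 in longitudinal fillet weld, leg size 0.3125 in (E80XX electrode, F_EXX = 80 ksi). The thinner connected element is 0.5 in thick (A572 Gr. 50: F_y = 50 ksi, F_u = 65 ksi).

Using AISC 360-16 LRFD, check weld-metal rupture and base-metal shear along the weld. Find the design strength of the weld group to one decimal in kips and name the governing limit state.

20.4 kips (weld metal governs)

Weld metal: throat = 0.707×0.3125 = 0.22094 in, L = 2.5625 in. φR_n = 0.75 × 0.6 × 80 × 0.22094 × 2.5625 = 20.4 kips.
Base metal shear (0.5 in plate): yield φR_n = 1.0×0.6×50×0.5×2.5625 = 38.4 kips; rupture φR_n = 0.75×0.6×65×0.5×2.5625 = 37.5 kips; take 37.5 kips (rupture).
Governing: min(20.4, 37.5) = 20.4 kips → weld metal.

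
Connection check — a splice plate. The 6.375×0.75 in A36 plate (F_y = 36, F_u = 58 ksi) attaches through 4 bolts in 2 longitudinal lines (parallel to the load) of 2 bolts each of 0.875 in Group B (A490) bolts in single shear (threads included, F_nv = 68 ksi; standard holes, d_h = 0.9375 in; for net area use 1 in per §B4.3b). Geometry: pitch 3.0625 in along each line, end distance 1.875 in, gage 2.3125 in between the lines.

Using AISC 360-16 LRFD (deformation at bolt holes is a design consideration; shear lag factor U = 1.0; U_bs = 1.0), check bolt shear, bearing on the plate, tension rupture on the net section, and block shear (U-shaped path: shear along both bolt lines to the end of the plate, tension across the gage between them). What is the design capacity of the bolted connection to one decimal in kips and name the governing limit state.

122.7 kips (bolt shear governs)

Bolt shear: A_b = π(0.875)²/4 = 0.60132 in². φR_n = 0.75 × 68 × 0.60132 × 4 × 1 = 122.7 kips.
Bearing (0.75 in plate, F_u = 58 ksi): end bolts L_c = 1.875 − 0.9375/2 = 1.40625, R_n = min(1.2×1.40625×0.75×58, 2.4×0.875×0.75×58) = 73.406 kips/bolt; interior L_c = 3.0625 − 0.9375 = 2.125, R_n = 91.35 kips/bolt. φR_n = 0.75 × (2×73.406 + 2×91.35) = 247.1 kips.
Tension rupture (net): A_n = (6.375 − 2×1)×0.75 = 3.2813 in² (U = 1.0, A_e = A_n). φR_n = 0.75 × 58 × 3.2813 = 142.7 kips.
Block shear: shear path 2×[1.875+1×3.0625] = 2×4.9375 in, A_gv = 7.4063, A_nv = 2×(4.9375 − 1.5×1)×0.75 = 5.1563 in²; tension across gage: (2.3125 − 1×1)×0.75 = 0.98438 in². R_n = min(0.6×58×5.1563, 0.6×36×7.4063) + 1.0×58×0.98438 = min(179.44, 159.98) + 57.094 = 217.07 kips. φR_n = 0.75 × 217.07 = 162.8 kips.
Governing: min(122.7, 247.1, 142.7, 162.8) = 122.7 kips → bolt shear.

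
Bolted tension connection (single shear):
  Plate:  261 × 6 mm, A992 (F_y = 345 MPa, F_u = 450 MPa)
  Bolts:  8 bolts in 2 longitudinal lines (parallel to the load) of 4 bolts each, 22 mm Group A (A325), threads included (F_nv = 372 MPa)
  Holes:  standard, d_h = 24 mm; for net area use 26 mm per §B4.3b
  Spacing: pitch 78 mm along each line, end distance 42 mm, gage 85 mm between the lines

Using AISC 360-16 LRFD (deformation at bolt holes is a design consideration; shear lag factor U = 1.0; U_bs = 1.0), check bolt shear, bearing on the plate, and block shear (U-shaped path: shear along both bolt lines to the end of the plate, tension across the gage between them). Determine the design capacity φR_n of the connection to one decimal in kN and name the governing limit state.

569.0 kN (block shear governs)

Bolt shear: A_b = π(22)²/4 = 380.13 mm². φR_n = 0.75 × 372 × 380.13 × 8 × 1 = 848.5 kN.
Bearing (6 mm plate, F_u = 450 MPa): end bolts L_c = 42 − 24/2 = 30, R_n = min(1.2×30×6×450, 2.4×22×6×450) = 97.2 kN/bolt; interior L_c = 78 − 24 = 54, R_n = 142.56 kN/bolt. φR_n = 0.75 × (2×97.2 + 6×142.56) = 787.3 kN.
Block shear: shear path 2×[42+3×78] = 2×276 mm, A_gv = 3312, A_nv = 2×(276 − 3.5×26)×6 = 2220 mm²; tension across gage: (85 − 1×26)×6 = 354 mm². R_n = min(0.6×450×2220, 0.6×345×3312) + 1.0×450×354 = min(599.4, 685.58) + 159.3 = 758.7 kN. φR_n = 0.75 × 758.7 = 569.0 kN.
Governing: min(848.5, 787.3, 569.0) = 569.0 kN → block shear.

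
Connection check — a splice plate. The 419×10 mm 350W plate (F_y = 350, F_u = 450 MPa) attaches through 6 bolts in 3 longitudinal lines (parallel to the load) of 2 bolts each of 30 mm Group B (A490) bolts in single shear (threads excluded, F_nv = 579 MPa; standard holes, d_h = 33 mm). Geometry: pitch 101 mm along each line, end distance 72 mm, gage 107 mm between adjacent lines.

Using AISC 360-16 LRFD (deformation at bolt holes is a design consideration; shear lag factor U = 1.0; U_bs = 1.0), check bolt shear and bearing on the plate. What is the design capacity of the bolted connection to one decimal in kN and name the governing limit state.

Bolt shear: A_b = π(30)²/4 = 706.86 mm². φR_n = 0.75 × 579 × 706.86 × 6 × 1 = 1841.7 kN.
Bearing (10 mm plate, F_u = 450 MPa): end bolts L_c = 72 − 33/2 = 55.5, R_n = min(1.2×55.5×10×450, 2.4×30×10×450) = 299.7 kN/bolt; interior L_c = 101 − 33 = 68, R_n = 324 kN/bolt. φR_n = 0.75 × (3×299.7 + 3×324) = 1403.3 kN.
Governing: min(1841.7, 1403.3) = 1403.3 kN → bearing.

1403.3 kN (bearing governs)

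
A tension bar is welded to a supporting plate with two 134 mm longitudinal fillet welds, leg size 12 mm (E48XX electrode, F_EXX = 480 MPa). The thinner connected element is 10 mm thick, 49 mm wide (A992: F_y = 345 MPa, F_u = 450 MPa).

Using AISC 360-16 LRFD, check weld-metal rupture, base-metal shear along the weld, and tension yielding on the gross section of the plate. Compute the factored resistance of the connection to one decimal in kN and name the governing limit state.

Weld metal: throat = 0.707×12 = 8.484 mm, L = 2×134 = 268 mm. φR_n = 0.75 × 0.6 × 480 × 8.484 × 268 = 491.1 kN.
Base metal shear (10 mm plate): yield φR_n = 1.0×0.6×345×10×268 = 554.8 kN; rupture φR_n = 0.75×0.6×450×10×268 = 542.7 kN; take 542.7 kN (rupture).
Tension yield (gross): A_g = 49×10 = 490 mm². φR_n = 0.90 × 345 × 490 = 152.1 kN.
Governing: min(491.1, 542.7, 152.1) = 152.1 kN → gross-section yield.

152.1 kN (gross-section yield governs)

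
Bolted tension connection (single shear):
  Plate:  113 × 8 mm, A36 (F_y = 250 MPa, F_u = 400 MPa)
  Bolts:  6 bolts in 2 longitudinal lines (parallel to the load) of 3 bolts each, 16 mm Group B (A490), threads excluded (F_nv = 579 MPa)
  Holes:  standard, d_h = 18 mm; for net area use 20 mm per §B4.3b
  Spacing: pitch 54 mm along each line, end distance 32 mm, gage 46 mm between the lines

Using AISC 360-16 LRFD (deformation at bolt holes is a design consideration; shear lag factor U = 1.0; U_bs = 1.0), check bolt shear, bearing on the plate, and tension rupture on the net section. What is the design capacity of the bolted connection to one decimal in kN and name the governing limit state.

175.2 kN (net-section rupture governs)

Bolt shear: A_b = π(16)²/4 = 201.06 mm². φR_n = 0.75 × 579 × 201.06 × 6 × 1 = 523.9 kN.
Bearing (8 mm plate, F_u = 400 MPa): end bolts L_c = 32 − 18/2 = 23, R_n = min(1.2×23×8×400, 2.4×16×8×400) = 88.32 kN/bolt; interior L_c = 54 − 18 = 36, R_n = 122.88 kN/bolt. φR_n = 0.75 × (2×88.32 + 4×122.88) = 501.1 kN.
Tension rupture (net): A_n = (113 − 2×20)×8 = 584 mm² (U = 1.0, A_e = A_n). φR_n = 0.75 × 400 × 584 = 175.2 kN.
Governing: min(523.9, 501.1, 175.2) = 175.2 kN → net-section rupture.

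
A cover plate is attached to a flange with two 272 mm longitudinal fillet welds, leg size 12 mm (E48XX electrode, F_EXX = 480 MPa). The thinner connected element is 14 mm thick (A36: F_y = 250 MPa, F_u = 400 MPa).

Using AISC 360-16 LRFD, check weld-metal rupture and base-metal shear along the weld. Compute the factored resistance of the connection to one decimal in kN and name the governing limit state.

Weld metal: throat = 0.707×12 = 8.484 mm, L = 2×272 = 544 mm. φR_n = 0.75 × 0.6 × 480 × 8.484 × 544 = 996.9 kN.
Base metal shear (14 mm plate): yield φR_n = 1.0×0.6×250×14×544 = 1142.4 kN; rupture φR_n = 0.75×0.6×400×14×544 = 1370.9 kN; take 1142.4 kN (yield).
Governing: min(996.9, 1142.4) = 996.9 kN → weld metal.

996.9 kN (weld metal governs)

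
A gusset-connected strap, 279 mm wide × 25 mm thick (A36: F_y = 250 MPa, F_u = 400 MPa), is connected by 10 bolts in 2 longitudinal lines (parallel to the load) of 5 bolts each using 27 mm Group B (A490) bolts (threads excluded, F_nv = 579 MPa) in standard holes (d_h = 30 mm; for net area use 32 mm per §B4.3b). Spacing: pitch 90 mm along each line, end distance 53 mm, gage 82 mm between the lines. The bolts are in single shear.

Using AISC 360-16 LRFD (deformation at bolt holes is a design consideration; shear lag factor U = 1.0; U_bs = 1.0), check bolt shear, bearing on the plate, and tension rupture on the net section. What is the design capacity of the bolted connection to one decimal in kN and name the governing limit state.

1612.5 kN (net-section rupture governs)

Bolt shear: A_b = π(27)²/4 = 572.56 mm². φR_n = 0.75 × 579 × 572.56 × 10 × 1 = 2486.3 kN.
Bearing (25 mm plate, F_u = 400 MPa): end bolts L_c = 53 − 30/2 = 38, R_n = min(1.2×38×25×400, 2.4×27×25×400) = 456 kN/bolt; interior L_c = 90 − 30 = 60, R_n = 648 kN/bolt. φR_n = 0.75 × (2×456 + 8×648) = 4572.0 kN.
Tension rupture (net): A_n = (279 − 2×32)×25 = 5375 mm² (U = 1.0, A_e = A_n). φR_n = 0.75 × 400 × 5375 = 1612.5 kN.
Governing: min(2486.3, 4572.0, 1612.5) = 1612.5 kN → net-section rupture.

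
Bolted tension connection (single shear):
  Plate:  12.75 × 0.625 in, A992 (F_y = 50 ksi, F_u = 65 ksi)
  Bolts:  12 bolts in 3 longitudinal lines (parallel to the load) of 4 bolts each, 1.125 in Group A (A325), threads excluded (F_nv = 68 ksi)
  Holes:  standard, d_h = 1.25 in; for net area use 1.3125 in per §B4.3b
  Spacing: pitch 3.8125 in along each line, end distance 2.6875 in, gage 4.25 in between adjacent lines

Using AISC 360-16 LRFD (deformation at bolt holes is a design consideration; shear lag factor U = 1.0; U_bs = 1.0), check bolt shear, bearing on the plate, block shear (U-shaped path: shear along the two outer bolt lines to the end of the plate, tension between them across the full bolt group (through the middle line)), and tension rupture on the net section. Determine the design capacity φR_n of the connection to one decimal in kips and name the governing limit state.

Bolt shear: A_b = π(1.125)²/4 = 0.99402 in². φR_n = 0.75 × 68 × 0.99402 × 12 × 1 = 608.3 kips.
Bearing (0.625 in plate, F_u = 65 ksi): end bolts L_c = 2.6875 − 1.25/2 = 2.0625, R_n = min(1.2×2.0625×0.625×65, 2.4×1.125×0.625×65) = 100.55 kips/bolt; interior L_c = 3.8125 − 1.25 = 2.5625, R_n = 109.69 kips/bolt. φR_n = 0.75 × (3×100.55 + 9×109.69) = 966.6 kips.
Block shear: shear path 2×[2.6875+3×3.8125] = 2×14.125 in, A_gv = 17.656, A_nv = 2×(14.125 − 3.5×1.3125)×0.625 = 11.914 in²; tension across gage: (8.5 − 2×1.3125)×0.625 = 3.6719 in². R_n = min(0.6×65×11.914, 0.6×50×17.656) + 1.0×65×3.6719 = min(464.65, 529.68) + 238.67 = 703.32 kips. φR_n = 0.75 × 703.32 = 527.5 kips.
Tension rupture (net): A_n = (12.75 − 3×1.3125)×0.625 = 5.5078 in² (U = 1.0, A_e = A_n). φR_n = 0.75 × 65 × 5.5078 = 268.5 kips.
Governing: min(608.3, 966.6, 527.5, 268.5) = 268.5 kips → net-section rupture.

268.5 kips (net-section rupture governs)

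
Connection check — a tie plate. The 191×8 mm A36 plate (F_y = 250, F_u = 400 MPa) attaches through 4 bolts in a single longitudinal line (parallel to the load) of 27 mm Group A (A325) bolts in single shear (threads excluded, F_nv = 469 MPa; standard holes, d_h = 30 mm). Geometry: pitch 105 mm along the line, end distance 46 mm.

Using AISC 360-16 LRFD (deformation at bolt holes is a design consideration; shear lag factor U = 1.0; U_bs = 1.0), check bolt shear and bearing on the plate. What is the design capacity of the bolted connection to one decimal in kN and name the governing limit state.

555.8 kN (bearing governs)

Bolt shear: A_b = π(27)²/4 = 572.56 mm². φR_n = 0.75 × 469 × 572.56 × 4 × 1 = 805.6 kN.
Bearing (8 mm plate, F_u = 400 MPa): end bolts L_c = 46 − 30/2 = 31, R_n = min(1.2×31×8×400, 2.4×27×8×400) = 119.04 kN/bolt; interior L_c = 105 − 30 = 75, R_n = 207.36 kN/bolt. φR_n = 0.75 × (1×119.04 + 3×207.36) = 555.8 kN.
Governing: min(805.6, 555.8) = 555.8 kN → bearing.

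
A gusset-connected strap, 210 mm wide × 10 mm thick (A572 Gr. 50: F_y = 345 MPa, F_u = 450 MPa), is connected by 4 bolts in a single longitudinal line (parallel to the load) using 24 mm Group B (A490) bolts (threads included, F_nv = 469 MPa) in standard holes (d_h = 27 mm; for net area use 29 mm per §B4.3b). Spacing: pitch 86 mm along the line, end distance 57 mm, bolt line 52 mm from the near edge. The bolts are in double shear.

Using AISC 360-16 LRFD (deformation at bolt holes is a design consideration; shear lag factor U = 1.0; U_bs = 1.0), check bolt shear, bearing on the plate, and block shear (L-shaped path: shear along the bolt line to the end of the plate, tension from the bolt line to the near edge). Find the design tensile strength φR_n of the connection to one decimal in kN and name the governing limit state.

Bolt shear: A_b = π(24)²/4 = 452.39 mm². φR_n = 0.75 × 469 × 452.39 × 4 × 2 = 1273.0 kN.
Bearing (10 mm plate, F_u = 450 MPa): end bolts L_c = 57 − 27/2 = 43.5, R_n = min(1.2×43.5×10×450, 2.4×24×10×450) = 234.9 kN/bolt; interior L_c = 86 − 27 = 59, R_n = 259.2 kN/bolt. φR_n = 0.75 × (1×234.9 + 3×259.2) = 759.4 kN.
Block shear: shear path 1×[57+3×86] = 1×315 mm, A_gv = 3150, A_nv = 1×(315 − 3.5×29)×10 = 2135 mm²; tension to near edge: (52 − 0.5×29)×10 = 375 mm². R_n = min(0.6×450×2135, 0.6×345×3150) + 1.0×450×375 = min(576.45, 652.05) + 168.75 = 745.2 kN. φR_n = 0.75 × 745.2 = 558.9 kN.
Governing: min(1273.0, 759.4, 558.9) = 558.9 kN → block shear.

558.9 kN (block shear governs)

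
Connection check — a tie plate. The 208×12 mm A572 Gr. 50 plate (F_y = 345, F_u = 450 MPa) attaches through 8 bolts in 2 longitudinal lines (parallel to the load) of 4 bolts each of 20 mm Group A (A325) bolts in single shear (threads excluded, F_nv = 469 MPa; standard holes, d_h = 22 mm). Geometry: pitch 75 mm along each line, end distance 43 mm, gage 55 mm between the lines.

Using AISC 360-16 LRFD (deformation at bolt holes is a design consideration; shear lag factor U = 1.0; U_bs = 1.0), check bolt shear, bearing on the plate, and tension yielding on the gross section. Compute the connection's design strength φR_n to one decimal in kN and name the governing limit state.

775.0 kN (gross-section yield governs)

Bolt shear: A_b = π(20)²/4 = 314.16 mm². φR_n = 0.75 × 469 × 314.16 × 8 × 1 = 884.0 kN.
Bearing (12 mm plate, F_u = 450 MPa): end bolts L_c = 43 − 22/2 = 32, R_n = min(1.2×32×12×450, 2.4×20×12×450) = 207.36 kN/bolt; interior L_c = 75 − 22 = 53, R_n = 259.2 kN/bolt. φR_n = 0.75 × (2×207.36 + 6×259.2) = 1477.4 kN.
Tension yield (gross): A_g = 208×12 = 2496 mm². φR_n = 0.90 × 345 × 2496 = 775.0 kN.
Governing: min(884.0, 1477.4, 775.0) = 775.0 kN → gross-section yield.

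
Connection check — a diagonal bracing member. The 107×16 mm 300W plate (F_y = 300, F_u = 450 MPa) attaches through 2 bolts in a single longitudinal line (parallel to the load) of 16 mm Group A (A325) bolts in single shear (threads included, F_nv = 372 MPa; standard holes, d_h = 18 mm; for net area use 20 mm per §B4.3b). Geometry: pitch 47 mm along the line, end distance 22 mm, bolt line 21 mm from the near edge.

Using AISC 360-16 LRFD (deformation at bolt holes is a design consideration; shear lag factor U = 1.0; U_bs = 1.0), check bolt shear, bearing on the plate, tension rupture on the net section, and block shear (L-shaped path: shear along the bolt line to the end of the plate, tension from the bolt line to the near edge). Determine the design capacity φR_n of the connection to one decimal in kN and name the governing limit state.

112.2 kN (bolt shear governs)

Bolt shear: A_b = π(16)²/4 = 201.06 mm². φR_n = 0.75 × 372 × 201.06 × 2 × 1 = 112.2 kN.
Bearing (16 mm plate, F_u = 450 MPa): end bolts L_c = 22 − 18/2 = 13, R_n = min(1.2×13×16×450, 2.4×16×16×450) = 112.32 kN/bolt; interior L_c = 47 − 18 = 29, R_n = 250.56 kN/bolt. φR_n = 0.75 × (1×112.32 + 1×250.56) = 272.2 kN.
Tension rupture (net): A_n = (107 − 1×20)×16 = 1392 mm² (U = 1.0, A_e = A_n). φR_n = 0.75 × 450 × 1392 = 469.8 kN.
Block shear: shear path 1×[22+1×47] = 1×69 mm, A_gv = 1104, A_nv = 1×(69 − 1.5×20)×16 = 624 mm²; tension to near edge: (21 − 0.5×20)×16 = 176 mm². R_n = min(0.6×450×624, 0.6×300×1104) + 1.0×450×176 = min(168.48, 198.72) + 79.2 = 247.68 kN. φR_n = 0.75 × 247.68 = 185.8 kN.
Governing: min(112.2, 272.2, 469.8, 185.8) = 112.2 kN → bolt shear.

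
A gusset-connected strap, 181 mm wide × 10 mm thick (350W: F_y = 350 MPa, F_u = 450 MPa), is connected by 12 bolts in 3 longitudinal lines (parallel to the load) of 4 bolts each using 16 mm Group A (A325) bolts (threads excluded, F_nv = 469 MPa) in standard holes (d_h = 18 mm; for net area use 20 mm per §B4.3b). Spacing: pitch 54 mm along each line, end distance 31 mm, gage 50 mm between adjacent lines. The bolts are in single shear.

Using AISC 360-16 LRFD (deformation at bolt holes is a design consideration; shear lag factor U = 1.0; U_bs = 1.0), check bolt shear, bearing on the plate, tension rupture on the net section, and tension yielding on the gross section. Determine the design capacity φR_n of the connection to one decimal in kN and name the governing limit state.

Bolt shear: A_b = π(16)²/4 = 201.06 mm². φR_n = 0.75 × 469 × 201.06 × 12 × 1 = 848.7 kN.
Bearing (10 mm plate, F_u = 450 MPa): end bolts L_c = 31 − 18/2 = 22, R_n = min(1.2×22×10×450, 2.4×16×10×450) = 118.8 kN/bolt; interior L_c = 54 − 18 = 36, R_n = 172.8 kN/bolt. φR_n = 0.75 × (3×118.8 + 9×172.8) = 1433.7 kN.
Tension rupture (net): A_n = (181 − 3×20)×10 = 1210 mm² (U = 1.0, A_e = A_n). φR_n = 0.75 × 450 × 1210 = 408.4 kN.
Tension yield (gross): A_g = 181×10 = 1810 mm². φR_n = 0.90 × 350 × 1810 = 570.2 kN.
Governing: min(848.7, 1433.7, 408.4, 570.2) = 408.4 kN → net-section rupture.

408.4 kN (net-section rupture governs)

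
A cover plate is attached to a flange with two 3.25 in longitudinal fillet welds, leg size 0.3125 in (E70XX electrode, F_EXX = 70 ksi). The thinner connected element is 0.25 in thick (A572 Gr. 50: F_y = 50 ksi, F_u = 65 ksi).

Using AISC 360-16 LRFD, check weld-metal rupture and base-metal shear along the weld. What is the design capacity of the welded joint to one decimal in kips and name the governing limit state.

45.2 kips (weld metal governs)

Weld metal: throat = 0.707×0.3125 = 0.22094 in, L = 2×3.25 = 6.5 in. φR_n = 0.75 × 0.6 × 70 × 0.22094 × 6.5 = 45.2 kips.
Base metal shear (0.25 in plate): yield φR_n = 1.0×0.6×50×0.25×6.5 = 48.8 kips; rupture φR_n = 0.75×0.6×65×0.25×6.5 = 47.5 kips; take 47.5 kips (rupture).
Governing: min(45.2, 47.5) = 45.2 kips → weld metal.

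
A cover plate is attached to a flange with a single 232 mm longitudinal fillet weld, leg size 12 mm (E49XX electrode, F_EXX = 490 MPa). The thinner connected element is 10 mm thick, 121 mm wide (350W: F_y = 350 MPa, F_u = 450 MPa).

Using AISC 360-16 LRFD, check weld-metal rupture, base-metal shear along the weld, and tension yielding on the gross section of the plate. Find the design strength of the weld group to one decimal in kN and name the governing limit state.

Weld metal: throat = 0.707×12 = 8.484 mm, L = 232 mm. φR_n = 0.75 × 0.6 × 490 × 8.484 × 232 = 434.0 kN.
Base metal shear (10 mm plate): yield φR_n = 1.0×0.6×350×10×232 = 487.2 kN; rupture φR_n = 0.75×0.6×450×10×232 = 469.8 kN; take 469.8 kN (rupture).
Tension yield (gross): A_g = 121×10 = 1210 mm². φR_n = 0.90 × 350 × 1210 = 381.2 kN.
Governing: min(434.0, 469.8, 381.2) = 381.2 kN → gross-section yield.

381.2 kN (gross-section yield governs)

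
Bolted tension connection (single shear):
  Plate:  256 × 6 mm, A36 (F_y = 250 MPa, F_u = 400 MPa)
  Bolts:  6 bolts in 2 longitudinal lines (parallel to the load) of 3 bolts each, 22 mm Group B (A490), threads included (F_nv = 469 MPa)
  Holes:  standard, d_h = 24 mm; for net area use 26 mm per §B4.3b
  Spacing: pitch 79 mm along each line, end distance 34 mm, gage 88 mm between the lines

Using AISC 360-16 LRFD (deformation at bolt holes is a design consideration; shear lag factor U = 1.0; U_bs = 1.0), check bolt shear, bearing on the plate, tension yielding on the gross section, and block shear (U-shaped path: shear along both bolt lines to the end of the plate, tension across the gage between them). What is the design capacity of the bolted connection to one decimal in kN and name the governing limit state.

Bolt shear: A_b = π(22)²/4 = 380.13 mm². φR_n = 0.75 × 469 × 380.13 × 6 × 1 = 802.3 kN.
Bearing (6 mm plate, F_u = 400 MPa): end bolts L_c = 34 − 24/2 = 22, R_n = min(1.2×22×6×400, 2.4×22×6×400) = 63.36 kN/bolt; interior L_c = 79 − 24 = 55, R_n = 126.72 kN/bolt. φR_n = 0.75 × (2×63.36 + 4×126.72) = 475.2 kN.
Tension yield (gross): A_g = 256×6 = 1536 mm². φR_n = 0.90 × 250 × 1536 = 345.6 kN.
Block shear: shear path 2×[34+2×79] = 2×192 mm, A_gv = 2304, A_nv = 2×(192 − 2.5×26)×6 = 1524 mm²; tension across gage: (88 − 1×26)×6 = 372 mm². R_n = min(0.6×400×1524, 0.6×250×2304) + 1.0×400×372 = min(365.76, 345.6) + 148.8 = 494.4 kN. φR_n = 0.75 × 494.4 = 370.8 kN.
Governing: min(802.3, 475.2, 345.6, 370.8) = 345.6 kN → gross-section yield.

345.6 kN (gross-section yield governs)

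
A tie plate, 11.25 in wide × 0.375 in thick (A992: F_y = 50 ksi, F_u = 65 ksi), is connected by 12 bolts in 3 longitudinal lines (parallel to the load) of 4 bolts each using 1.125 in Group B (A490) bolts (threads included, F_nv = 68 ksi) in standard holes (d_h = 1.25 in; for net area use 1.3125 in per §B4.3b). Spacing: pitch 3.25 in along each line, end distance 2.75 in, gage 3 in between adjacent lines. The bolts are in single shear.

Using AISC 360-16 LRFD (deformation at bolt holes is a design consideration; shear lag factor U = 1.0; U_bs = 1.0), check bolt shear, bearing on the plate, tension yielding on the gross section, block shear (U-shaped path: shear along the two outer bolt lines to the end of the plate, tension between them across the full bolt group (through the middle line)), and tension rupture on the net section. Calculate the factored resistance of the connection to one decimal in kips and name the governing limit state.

133.7 kips (net-section rupture governs)

Bolt shear: A_b = π(1.125)²/4 = 0.99402 in². φR_n = 0.75 × 68 × 0.99402 × 12 × 1 = 608.3 kips.
Bearing (0.375 in plate, F_u = 65 ksi): end bolts L_c = 2.75 − 1.25/2 = 2.125, R_n = min(1.2×2.125×0.375×65, 2.4×1.125×0.375×65) = 62.156 kips/bolt; interior L_c = 3.25 − 1.25 = 2, R_n = 58.5 kips/bolt. φR_n = 0.75 × (3×62.156 + 9×58.5) = 534.7 kips.
Tension yield (gross): A_g = 11.25×0.375 = 4.2188 in². φR_n = 0.90 × 50 × 4.2188 = 189.8 kips.
Block shear: shear path 2×[2.75+3×3.25] = 2×12.5 in, A_gv = 9.375, A_nv = 2×(12.5 − 3.5×1.3125)×0.375 = 5.9297 in²; tension across gage: (6 − 2×1.3125)×0.375 = 1.2656 in². R_n = min(0.6×65×5.9297, 0.6×50×9.375) + 1.0×65×1.2656 = min(231.26, 281.25) + 82.264 = 313.52 kips. φR_n = 0.75 × 313.52 = 235.1 kips.
Tension rupture (net): A_n = (11.25 − 3×1.3125)×0.375 = 2.7422 in² (U = 1.0, A_e = A_n). φR_n = 0.75 × 65 × 2.7422 = 133.7 kips.
Governing: min(608.3, 534.7, 189.8, 235.1, 133.7) = 133.7 kips → net-section rupture.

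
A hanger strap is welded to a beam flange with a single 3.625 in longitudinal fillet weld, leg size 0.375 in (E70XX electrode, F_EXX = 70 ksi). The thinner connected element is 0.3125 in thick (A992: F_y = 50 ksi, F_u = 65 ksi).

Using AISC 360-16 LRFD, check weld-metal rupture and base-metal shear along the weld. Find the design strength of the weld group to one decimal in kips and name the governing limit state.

30.3 kips (weld metal governs)

Weld metal: throat = 0.707×0.375 = 0.26513 in, L = 3.625 in. φR_n = 0.75 × 0.6 × 70 × 0.26513 × 3.625 = 30.3 kips.
Base metal shear (0.3125 in plate): yield φR_n = 1.0×0.6×50×0.3125×3.625 = 34.0 kips; rupture φR_n = 0.75×0.6×65×0.3125×3.625 = 33.1 kips; take 33.1 kips (rupture).
Governing: min(30.3, 33.1) = 30.3 kips → weld metal.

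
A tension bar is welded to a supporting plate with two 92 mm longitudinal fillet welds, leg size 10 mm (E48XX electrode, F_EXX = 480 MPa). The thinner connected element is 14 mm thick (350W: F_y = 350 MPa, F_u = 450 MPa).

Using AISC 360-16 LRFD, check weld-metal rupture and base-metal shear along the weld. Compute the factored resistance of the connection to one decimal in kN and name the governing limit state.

281.0 kN (weld metal governs)

Weld metal: throat = 0.707×10 = 7.07 mm, L = 2×92 = 184 mm. φR_n = 0.75 × 0.6 × 480 × 7.07 × 184 = 281.0 kN.
Base metal shear (14 mm plate): yield φR_n = 1.0×0.6×350×14×184 = 541.0 kN; rupture φR_n = 0.75×0.6×450×14×184 = 521.6 kN; take 521.6 kN (rupture).
Governing: min(281.0, 521.6) = 281.0 kN → weld metal.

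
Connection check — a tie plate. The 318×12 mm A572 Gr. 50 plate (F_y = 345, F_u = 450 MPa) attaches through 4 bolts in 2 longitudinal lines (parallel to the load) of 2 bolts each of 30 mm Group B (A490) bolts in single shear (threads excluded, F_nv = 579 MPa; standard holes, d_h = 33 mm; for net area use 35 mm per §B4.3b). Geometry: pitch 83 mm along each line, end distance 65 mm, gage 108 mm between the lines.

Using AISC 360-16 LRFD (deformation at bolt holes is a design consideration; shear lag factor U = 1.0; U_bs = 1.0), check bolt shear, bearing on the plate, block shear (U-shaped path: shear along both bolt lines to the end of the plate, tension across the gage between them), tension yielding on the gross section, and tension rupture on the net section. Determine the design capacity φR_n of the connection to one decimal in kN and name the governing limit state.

759.8 kN (block shear governs)

Bolt shear: A_b = π(30)²/4 = 706.86 mm². φR_n = 0.75 × 579 × 706.86 × 4 × 1 = 1227.8 kN.
Bearing (12 mm plate, F_u = 450 MPa): end bolts L_c = 65 − 33/2 = 48.5, R_n = min(1.2×48.5×12×450, 2.4×30×12×450) = 314.28 kN/bolt; interior L_c = 83 − 33 = 50, R_n = 324 kN/bolt. φR_n = 0.75 × (2×314.28 + 2×324) = 957.4 kN.
Block shear: shear path 2×[65+1×83] = 2×148 mm, A_gv = 3552, A_nv = 2×(148 − 1.5×35)×12 = 2292 mm²; tension across gage: (108 − 1×35)×12 = 876 mm². R_n = min(0.6×450×2292, 0.6×345×3552) + 1.0×450×876 = min(618.84, 735.26) + 394.2 = 1013 kN. φR_n = 0.75 × 1013 = 759.8 kN.
Tension yield (gross): A_g = 318×12 = 3816 mm². φR_n = 0.90 × 345 × 3816 = 1184.9 kN.
Tension rupture (net): A_n = (318 − 2×35)×12 = 2976 mm² (U = 1.0, A_e = A_n). φR_n = 0.75 × 450 × 2976 = 1004.4 kN.
Governing: min(1227.8, 957.4, 759.8, 1184.9, 1004.4) = 759.8 kN → block shear.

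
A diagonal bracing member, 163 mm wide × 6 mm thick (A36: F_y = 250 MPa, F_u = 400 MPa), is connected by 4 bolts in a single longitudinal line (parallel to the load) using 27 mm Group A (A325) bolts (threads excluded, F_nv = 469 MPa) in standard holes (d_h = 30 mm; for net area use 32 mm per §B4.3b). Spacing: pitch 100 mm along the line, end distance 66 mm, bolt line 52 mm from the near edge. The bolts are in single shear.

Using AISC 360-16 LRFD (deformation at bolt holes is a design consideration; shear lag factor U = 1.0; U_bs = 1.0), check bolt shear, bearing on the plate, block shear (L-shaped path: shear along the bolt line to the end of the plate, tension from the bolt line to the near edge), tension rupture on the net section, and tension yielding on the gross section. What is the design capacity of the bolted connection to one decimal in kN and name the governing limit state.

Bolt shear: A_b = π(27)²/4 = 572.56 mm². φR_n = 0.75 × 469 × 572.56 × 4 × 1 = 805.6 kN.
Bearing (6 mm plate, F_u = 400 MPa): end bolts L_c = 66 − 30/2 = 51, R_n = min(1.2×51×6×400, 2.4×27×6×400) = 146.88 kN/bolt; interior L_c = 100 − 30 = 70, R_n = 155.52 kN/bolt. φR_n = 0.75 × (1×146.88 + 3×155.52) = 460.1 kN.
Block shear: shear path 1×[66+3×100] = 1×366 mm, A_gv = 2196, A_nv = 1×(366 − 3.5×32)×6 = 1524 mm²; tension to near edge: (52 − 0.5×32)×6 = 216 mm². R_n = min(0.6×400×1524, 0.6×250×2196) + 1.0×400×216 = min(365.76, 329.4) + 86.4 = 415.8 kN. φR_n = 0.75 × 415.8 = 311.9 kN.
Tension rupture (net): A_n = (163 − 1×32)×6 = 786 mm² (U = 1.0, A_e = A_n). φR_n = 0.75 × 400 × 786 = 235.8 kN.
Tension yield (gross): A_g = 163×6 = 978 mm². φR_n = 0.90 × 250 × 978 = 220.1 kN.
Governing: min(805.6, 460.1, 311.9, 235.8, 220.1) = 220.1 kN → gross-section yield.

220.1 kN (gross-section yield governs)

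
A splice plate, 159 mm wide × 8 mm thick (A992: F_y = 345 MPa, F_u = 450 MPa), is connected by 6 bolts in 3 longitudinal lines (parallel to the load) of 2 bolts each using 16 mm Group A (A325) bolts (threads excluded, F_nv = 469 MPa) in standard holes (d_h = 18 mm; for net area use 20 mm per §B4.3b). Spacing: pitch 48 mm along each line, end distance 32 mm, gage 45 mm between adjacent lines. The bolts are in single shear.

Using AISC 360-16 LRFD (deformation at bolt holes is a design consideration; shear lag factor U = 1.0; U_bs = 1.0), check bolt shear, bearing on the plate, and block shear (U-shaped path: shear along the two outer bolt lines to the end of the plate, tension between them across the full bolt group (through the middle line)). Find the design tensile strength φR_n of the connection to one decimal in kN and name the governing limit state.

Bolt shear: A_b = π(16)²/4 = 201.06 mm². φR_n = 0.75 × 469 × 201.06 × 6 × 1 = 424.3 kN.
Bearing (8 mm plate, F_u = 450 MPa): end bolts L_c = 32 − 18/2 = 23, R_n = min(1.2×23×8×450, 2.4×16×8×450) = 99.36 kN/bolt; interior L_c = 48 − 18 = 30, R_n = 129.6 kN/bolt. φR_n = 0.75 × (3×99.36 + 3×129.6) = 515.2 kN.
Block shear: shear path 2×[32+1×48] = 2×80 mm, A_gv = 1280, A_nv = 2×(80 − 1.5×20)×8 = 800 mm²; tension across gage: (90 − 2×20)×8 = 400 mm². R_n = min(0.6×450×800, 0.6×345×1280) + 1.0×450×400 = min(216, 264.96) + 180 = 396 kN. φR_n = 0.75 × 396 = 297.0 kN.
Governing: min(424.3, 515.2, 297.0) = 297.0 kN → block shear.

297.0 kN (block shear governs)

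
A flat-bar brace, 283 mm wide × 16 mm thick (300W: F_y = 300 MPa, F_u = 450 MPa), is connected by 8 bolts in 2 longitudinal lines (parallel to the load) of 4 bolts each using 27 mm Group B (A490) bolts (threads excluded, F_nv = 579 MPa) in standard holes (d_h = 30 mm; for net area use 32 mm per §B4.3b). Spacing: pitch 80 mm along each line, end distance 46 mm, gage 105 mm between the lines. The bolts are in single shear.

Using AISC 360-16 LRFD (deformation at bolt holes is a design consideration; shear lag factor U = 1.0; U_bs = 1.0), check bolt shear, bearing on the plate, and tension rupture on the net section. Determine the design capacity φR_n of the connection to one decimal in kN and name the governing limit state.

1182.6 kN (net-section rupture governs)

Bolt shear: A_b = π(27)²/4 = 572.56 mm². φR_n = 0.75 × 579 × 572.56 × 8 × 1 = 1989.1 kN.
Bearing (16 mm plate, F_u = 450 MPa): end bolts L_c = 46 − 30/2 = 31, R_n = min(1.2×31×16×450, 2.4×27×16×450) = 267.84 kN/bolt; interior L_c = 80 − 30 = 50, R_n = 432 kN/bolt. φR_n = 0.75 × (2×267.84 + 6×432) = 2345.8 kN.
Tension rupture (net): A_n = (283 − 2×32)×16 = 3504 mm² (U = 1.0, A_e = A_n). φR_n = 0.75 × 450 × 3504 = 1182.6 kN.
Governing: min(1989.1, 2345.8, 1182.6) = 1182.6 kN → net-section rupture.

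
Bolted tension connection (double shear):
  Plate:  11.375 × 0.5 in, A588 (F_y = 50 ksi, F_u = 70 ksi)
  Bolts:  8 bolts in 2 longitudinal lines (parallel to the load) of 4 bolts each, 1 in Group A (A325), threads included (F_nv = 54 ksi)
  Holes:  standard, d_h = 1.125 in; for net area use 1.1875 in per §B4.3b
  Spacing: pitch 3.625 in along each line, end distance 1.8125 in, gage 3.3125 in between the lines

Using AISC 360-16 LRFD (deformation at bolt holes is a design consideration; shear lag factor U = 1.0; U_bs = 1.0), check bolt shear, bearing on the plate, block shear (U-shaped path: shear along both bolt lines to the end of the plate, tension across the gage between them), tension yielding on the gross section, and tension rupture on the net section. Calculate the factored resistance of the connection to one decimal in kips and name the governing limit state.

236.3 kips (net-section rupture governs)

Bolt shear: A_b = π(1)²/4 = 0.7854 in². φR_n = 0.75 × 54 × 0.7854 × 8 × 2 = 508.9 kips.
Bearing (0.5 in plate, F_u = 70 ksi): end bolts L_c = 1.8125 − 1.125/2 = 1.25, R_n = min(1.2×1.25×0.5×70, 2.4×1×0.5×70) = 52.5 kips/bolt; interior L_c = 3.625 − 1.125 = 2.5, R_n = 84 kips/bolt. φR_n = 0.75 × (2×52.5 + 6×84) = 456.8 kips.
Block shear: shear path 2×[1.8125+3×3.625] = 2×12.6875 in, A_gv = 12.688, A_nv = 2×(12.6875 − 3.5×1.1875)×0.5 = 8.5313 in²; tension across gage: (3.3125 − 1×1.1875)×0.5 = 1.0625 in². R_n = min(0.6×70×8.5313, 0.6×50×12.688) + 1.0×70×1.0625 = min(358.31, 380.64) + 74.375 = 432.69 kips. φR_n = 0.75 × 432.69 = 324.5 kips.
Tension yield (gross): A_g = 11.375×0.5 = 5.6875 in². φR_n = 0.90 × 50 × 5.6875 = 255.9 kips.
Tension rupture (net): A_n = (11.375 − 2×1.1875)×0.5 = 4.5 in² (U = 1.0, A_e = A_n). φR_n = 0.75 × 70 × 4.5 = 236.3 kips.
Governing: min(508.9, 456.8, 324.5, 255.9, 236.3) = 236.3 kips → net-section rupture.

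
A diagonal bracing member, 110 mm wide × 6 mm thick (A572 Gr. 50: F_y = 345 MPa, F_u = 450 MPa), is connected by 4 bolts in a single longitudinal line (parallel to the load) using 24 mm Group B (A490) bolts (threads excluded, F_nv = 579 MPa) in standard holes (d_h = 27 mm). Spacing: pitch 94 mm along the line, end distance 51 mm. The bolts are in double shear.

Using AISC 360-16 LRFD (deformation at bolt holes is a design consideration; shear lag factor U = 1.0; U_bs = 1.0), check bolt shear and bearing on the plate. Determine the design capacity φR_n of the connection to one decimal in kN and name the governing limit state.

441.0 kN (bearing governs)

Bolt shear: A_b = π(24)²/4 = 452.39 mm². φR_n = 0.75 × 579 × 452.39 × 4 × 2 = 1571.6 kN.
Bearing (6 mm plate, F_u = 450 MPa): end bolts L_c = 51 − 27/2 = 37.5, R_n = min(1.2×37.5×6×450, 2.4×24×6×450) = 121.5 kN/bolt; interior L_c = 94 − 27 = 67, R_n = 155.52 kN/bolt. φR_n = 0.75 × (1×121.5 + 3×155.52) = 441.0 kN.
Governing: min(1571.6, 441.0) = 441.0 kN → bearing.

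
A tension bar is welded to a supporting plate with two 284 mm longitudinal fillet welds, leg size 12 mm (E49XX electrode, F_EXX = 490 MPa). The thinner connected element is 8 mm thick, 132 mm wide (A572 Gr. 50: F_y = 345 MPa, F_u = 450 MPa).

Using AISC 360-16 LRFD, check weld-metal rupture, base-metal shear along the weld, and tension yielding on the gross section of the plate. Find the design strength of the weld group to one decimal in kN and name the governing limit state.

Weld metal: throat = 0.707×12 = 8.484 mm, L = 2×284 = 568 mm. φR_n = 0.75 × 0.6 × 490 × 8.484 × 568 = 1062.6 kN.
Base metal shear (8 mm plate): yield φR_n = 1.0×0.6×345×8×568 = 940.6 kN; rupture φR_n = 0.75×0.6×450×8×568 = 920.2 kN; take 920.2 kN (rupture).
Tension yield (gross): A_g = 132×8 = 1056 mm². φR_n = 0.90 × 345 × 1056 = 327.9 kN.
Governing: min(1062.6, 920.2, 327.9) = 327.9 kN → gross-section yield.

327.9 kN (gross-section yield governs)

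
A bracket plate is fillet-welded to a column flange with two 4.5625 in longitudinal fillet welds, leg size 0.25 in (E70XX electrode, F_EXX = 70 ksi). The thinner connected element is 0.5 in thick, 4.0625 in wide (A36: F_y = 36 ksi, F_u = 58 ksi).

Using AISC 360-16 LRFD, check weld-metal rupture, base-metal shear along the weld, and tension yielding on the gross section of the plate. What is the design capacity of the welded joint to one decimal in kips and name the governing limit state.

50.8 kips (weld metal governs)

Weld metal: throat = 0.707×0.25 = 0.17675 in, L = 2×4.5625 = 9.125 in. φR_n = 0.75 × 0.6 × 70 × 0.17675 × 9.125 = 50.8 kips.
Base metal shear (0.5 in plate): yield φR_n = 1.0×0.6×36×0.5×9.125 = 98.6 kips; rupture φR_n = 0.75×0.6×58×0.5×9.125 = 119.1 kips; take 98.6 kips (yield).
Tension yield (gross): A_g = 4.0625×0.5 = 2.0313 in². φR_n = 0.90 × 36 × 2.0313 = 65.8 kips.
Governing: min(50.8, 98.6, 65.8) = 50.8 kips → weld metal.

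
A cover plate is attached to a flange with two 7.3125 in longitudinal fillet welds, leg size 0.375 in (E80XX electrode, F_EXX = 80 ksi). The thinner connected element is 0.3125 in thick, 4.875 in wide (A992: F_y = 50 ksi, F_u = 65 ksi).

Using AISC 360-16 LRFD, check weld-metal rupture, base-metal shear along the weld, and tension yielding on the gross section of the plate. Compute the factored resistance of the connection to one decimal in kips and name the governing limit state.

68.6 kips (gross-section yield governs)

Weld metal: throat = 0.707×0.375 = 0.26513 in, L = 2×7.3125 = 14.625 in. φR_n = 0.75 × 0.6 × 80 × 0.26513 × 14.625 = 139.6 kips.
Base metal shear (0.3125 in plate): yield φR_n = 1.0×0.6×50×0.3125×14.625 = 137.1 kips; rupture φR_n = 0.75×0.6×65×0.3125×14.625 = 133.7 kips; take 133.7 kips (rupture).
Tension yield (gross): A_g = 4.875×0.3125 = 1.5234 in². φR_n = 0.90 × 50 × 1.5234 = 68.6 kips.
Governing: min(139.6, 133.7, 68.6) = 68.6 kips → gross-section yield.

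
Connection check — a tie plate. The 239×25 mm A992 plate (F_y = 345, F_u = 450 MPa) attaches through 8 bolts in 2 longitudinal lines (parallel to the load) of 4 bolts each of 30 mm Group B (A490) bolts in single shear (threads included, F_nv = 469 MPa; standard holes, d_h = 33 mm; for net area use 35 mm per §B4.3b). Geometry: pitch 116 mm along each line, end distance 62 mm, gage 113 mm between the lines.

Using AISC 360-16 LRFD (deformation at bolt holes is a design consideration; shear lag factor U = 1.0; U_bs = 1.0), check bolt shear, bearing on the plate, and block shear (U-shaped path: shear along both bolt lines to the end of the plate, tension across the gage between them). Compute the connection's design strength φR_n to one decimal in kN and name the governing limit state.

1989.1 kN (bolt shear governs)

Bolt shear: A_b = π(30)²/4 = 706.86 mm². φR_n = 0.75 × 469 × 706.86 × 8 × 1 = 1989.1 kN.
Bearing (25 mm plate, F_u = 450 MPa): end bolts L_c = 62 − 33/2 = 45.5, R_n = min(1.2×45.5×25×450, 2.4×30×25×450) = 614.25 kN/bolt; interior L_c = 116 − 33 = 83, R_n = 810 kN/bolt. φR_n = 0.75 × (2×614.25 + 6×810) = 4566.4 kN.
Block shear: shear path 2×[62+3×116] = 2×410 mm, A_gv = 20500, A_nv = 2×(410 − 3.5×35)×25 = 14375 mm²; tension across gage: (113 − 1×35)×25 = 1950 mm². R_n = min(0.6×450×14375, 0.6×345×20500) + 1.0×450×1950 = min(3881.3, 4243.5) + 877.5 = 4758.8 kN. φR_n = 0.75 × 4758.8 = 3569.1 kN.
Governing: min(1989.1, 4566.4, 3569.1) = 1989.1 kN → bolt shear.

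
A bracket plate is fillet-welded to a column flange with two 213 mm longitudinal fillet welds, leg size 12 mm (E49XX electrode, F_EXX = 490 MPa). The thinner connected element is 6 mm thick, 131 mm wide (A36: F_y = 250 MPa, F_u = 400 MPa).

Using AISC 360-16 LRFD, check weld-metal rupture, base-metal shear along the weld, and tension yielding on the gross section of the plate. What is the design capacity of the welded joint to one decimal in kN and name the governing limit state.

176.9 kN (gross-section yield governs)

Weld metal: throat = 0.707×12 = 8.484 mm, L = 2×213 = 426 mm. φR_n = 0.75 × 0.6 × 490 × 8.484 × 426 = 796.9 kN.
Base metal shear (6 mm plate): yield φR_n = 1.0×0.6×250×6×426 = 383.4 kN; rupture φR_n = 0.75×0.6×400×6×426 = 460.1 kN; take 383.4 kN (yield).
Tension yield (gross): A_g = 131×6 = 786 mm². φR_n = 0.90 × 250 × 786 = 176.9 kN.
Governing: min(796.9, 383.4, 176.9) = 176.9 kN → gross-section yield.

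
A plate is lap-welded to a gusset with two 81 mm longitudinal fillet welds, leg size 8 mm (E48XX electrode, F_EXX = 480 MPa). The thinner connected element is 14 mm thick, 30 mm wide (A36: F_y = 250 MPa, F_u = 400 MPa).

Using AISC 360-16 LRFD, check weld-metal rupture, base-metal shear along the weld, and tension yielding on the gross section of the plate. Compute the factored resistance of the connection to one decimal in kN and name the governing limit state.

Weld metal: throat = 0.707×8 = 5.656 mm, L = 2×81 = 162 mm. φR_n = 0.75 × 0.6 × 480 × 5.656 × 162 = 197.9 kN.
Base metal shear (14 mm plate): yield φR_n = 1.0×0.6×250×14×162 = 340.2 kN; rupture φR_n = 0.75×0.6×400×14×162 = 408.2 kN; take 340.2 kN (yield).
Tension yield (gross): A_g = 30×14 = 420 mm². φR_n = 0.90 × 250 × 420 = 94.5 kN.
Governing: min(197.9, 340.2, 94.5) = 94.5 kN → gross-section yield.

94.5 kN (gross-section yield governs)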